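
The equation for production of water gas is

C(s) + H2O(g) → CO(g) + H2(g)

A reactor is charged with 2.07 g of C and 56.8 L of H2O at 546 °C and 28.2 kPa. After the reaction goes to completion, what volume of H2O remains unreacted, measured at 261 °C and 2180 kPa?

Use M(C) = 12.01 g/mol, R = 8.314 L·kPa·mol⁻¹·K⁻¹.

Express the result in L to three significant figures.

0.128 L

n(C) = 2.07 / 12.01 = 0.1724 mol
n(H2O) = PV/RT = (28.2 × 56.8) / (8.314 × 819.15) = 0.2352 mol
For 0.1724 mol C, stoichiometry requires (1/1) × 0.1724 = 0.1724 mol H2O; 0.2352 mol is available, so C is limiting.
n(H2O) consumed = (1/1) × 0.1724 = 0.1724 mol; remaining = 0.2352 − 0.1724 = 0.06280 mol
V(H2O) = nRT/P = 0.06280 × 8.314 × 534.15 / 2180 = 0.1279 L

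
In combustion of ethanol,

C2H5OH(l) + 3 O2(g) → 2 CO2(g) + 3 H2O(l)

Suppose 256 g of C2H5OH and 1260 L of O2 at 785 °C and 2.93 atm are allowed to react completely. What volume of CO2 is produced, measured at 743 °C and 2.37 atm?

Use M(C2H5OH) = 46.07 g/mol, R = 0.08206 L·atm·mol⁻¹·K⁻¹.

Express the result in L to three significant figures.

391 L

n(C2H5OH) = 256 / 46.07 = 5.557 mol
n(O2) = PV/RT = (2.93 × 1260) / (0.08206 × 1058.15) = 42.52 mol
For 5.557 mol C2H5OH, stoichiometry requires (3/1) × 5.557 = 16.67 mol O2; 42.52 mol is available, so C2H5OH is limiting.
n(CO2) = (2/1) × 5.557 = 11.11 mol
V(CO2) = nRT/P = 11.11 × 0.08206 × 1016.15 / 2.37 = 390.9 L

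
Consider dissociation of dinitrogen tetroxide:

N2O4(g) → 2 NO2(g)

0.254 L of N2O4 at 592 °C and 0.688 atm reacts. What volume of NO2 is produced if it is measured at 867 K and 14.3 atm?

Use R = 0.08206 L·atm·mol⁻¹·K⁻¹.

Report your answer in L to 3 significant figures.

n(N2O4) = PV/RT = (0.688 × 0.254) / (0.08206 × 865.15) = 0.002461 mol
n(NO2) = (2/1) × 0.002461 = 0.004922 mol
V = nRT/P = 0.004922 × 0.08206 × 867 / 14.3 = 0.02449 L

0.0245 L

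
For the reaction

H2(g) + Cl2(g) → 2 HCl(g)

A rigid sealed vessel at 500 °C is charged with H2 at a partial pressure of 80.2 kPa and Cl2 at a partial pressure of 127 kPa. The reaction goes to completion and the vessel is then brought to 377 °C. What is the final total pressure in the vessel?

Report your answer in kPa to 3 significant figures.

With V and T fixed, P_i ∝ n_i, so the mole ratios apply directly to partial pressures at 500 °C.
P(Cl2) required for 80.2 kPa of H2 = (1/1) × 80.2 = 80.20 kPa; available 127 kPa, so H2 is limiting.
P(Cl2) remaining = 127 − (1/1) × 80.2 = 46.80 kPa
P(gaseous products) = (2)/1 × 80.2 = 160.4 kPa
P_total at 500 °C = 46.80 + 160.4 = 207.2 kPa
Scaling to 377 °C: P = 207.2 × 650.15/773.15 = 174.2 kPa

174 kPa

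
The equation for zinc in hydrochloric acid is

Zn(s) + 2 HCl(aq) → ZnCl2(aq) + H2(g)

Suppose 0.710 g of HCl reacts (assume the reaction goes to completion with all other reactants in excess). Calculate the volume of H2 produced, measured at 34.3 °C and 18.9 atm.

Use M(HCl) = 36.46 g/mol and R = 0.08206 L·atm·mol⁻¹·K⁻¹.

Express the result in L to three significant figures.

n(HCl) = 0.7100 / 36.46 = 0.01947 mol
n(H2) = (1/2) × 0.01947 = 0.009735 mol
V = nRT/P = 0.009735 × 0.08206 × 307.45 / 18.9 = 0.01300 L

0.0130 L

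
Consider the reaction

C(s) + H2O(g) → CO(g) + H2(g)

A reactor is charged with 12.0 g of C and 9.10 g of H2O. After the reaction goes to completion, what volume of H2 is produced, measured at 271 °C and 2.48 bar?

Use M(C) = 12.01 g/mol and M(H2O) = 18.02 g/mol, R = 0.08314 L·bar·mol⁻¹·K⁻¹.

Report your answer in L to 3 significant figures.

n(C) = 12.0 / 12.01 = 0.9992 mol
n(H2O) = 9.10 / 18.02 = 0.5050 mol
For 0.9992 mol C, stoichiometry requires (1/1) × 0.9992 = 0.9992 mol H2O; 0.5050 mol is available, so H2O is limiting.
n(H2) = (1/1) × 0.5050 = 0.5050 mol
V(H2) = nRT/P = 0.5050 × 0.08314 × 544.15 / 2.48 = 9.212 L

9.21 L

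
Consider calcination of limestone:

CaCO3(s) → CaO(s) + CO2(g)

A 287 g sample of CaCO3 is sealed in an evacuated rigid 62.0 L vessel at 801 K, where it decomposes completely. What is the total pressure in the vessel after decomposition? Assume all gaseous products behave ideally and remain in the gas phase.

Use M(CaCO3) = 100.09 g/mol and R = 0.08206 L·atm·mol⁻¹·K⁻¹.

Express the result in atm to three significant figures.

3.04 atm

n(CaCO3) = 287 / 100.09 = 2.867 mol
n(gas produced) = (1/1) × 2.867 = 2.867 mol
P = nRT/V = 2.867 × 0.08206 × 801 / 62.0 = 3.039 atm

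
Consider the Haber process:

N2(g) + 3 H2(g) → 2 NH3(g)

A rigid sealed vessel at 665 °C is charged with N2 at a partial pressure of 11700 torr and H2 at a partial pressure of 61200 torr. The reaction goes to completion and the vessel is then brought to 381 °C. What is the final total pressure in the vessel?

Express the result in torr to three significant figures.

34500 torr

Because the vessel is rigid and T is held at 665 °C, work the stoichiometry in partial pressures (P_i = n_iRT/V).
P(H2) required for 11700 torr of N2 = (3/1) × 11700 = 35100 torr; available 61200 torr, so N2 is limiting.
P(H2) remaining = 61200 − (3/1) × 11700 = 26100 torr
P(gaseous products) = (2)/1 × 11700 = 23400 torr
P_total at 665 °C = 26100 + 23400 = 49500 torr
Scaling to 381 °C: P = 49500 × 654.15/938.15 = 34520 torr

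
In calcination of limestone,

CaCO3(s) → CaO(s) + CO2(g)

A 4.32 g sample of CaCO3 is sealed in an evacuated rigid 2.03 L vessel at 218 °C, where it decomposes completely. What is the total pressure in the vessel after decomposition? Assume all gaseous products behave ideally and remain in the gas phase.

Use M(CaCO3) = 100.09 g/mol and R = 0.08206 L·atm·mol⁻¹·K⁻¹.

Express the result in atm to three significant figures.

0.857 atm

n(CaCO3) = 4.32 / 100.09 = 0.04316 mol
n(gas produced) = (1/1) × 0.04316 = 0.04316 mol
P = nRT/V = 0.04316 × 0.08206 × 491.15 / 2.03 = 0.8569 atm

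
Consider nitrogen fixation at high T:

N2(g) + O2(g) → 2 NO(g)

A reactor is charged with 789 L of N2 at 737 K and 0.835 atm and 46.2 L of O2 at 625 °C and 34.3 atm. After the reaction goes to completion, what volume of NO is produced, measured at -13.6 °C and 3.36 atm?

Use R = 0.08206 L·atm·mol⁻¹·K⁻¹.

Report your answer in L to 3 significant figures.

n(N2) = PV/RT = (0.835 × 789) / (0.08206 × 737) = 10.89 mol
n(O2) = PV/RT = (34.3 × 46.2) / (0.08206 × 898.15) = 21.50 mol
For 10.89 mol N2, stoichiometry requires (1/1) × 10.89 = 10.89 mol O2; 21.50 mol is available, so N2 is limiting.
n(NO) = (2/1) × 10.89 = 21.78 mol
V(NO) = nRT/P = 21.78 × 0.08206 × 259.55 / 3.36 = 138.1 L

138 L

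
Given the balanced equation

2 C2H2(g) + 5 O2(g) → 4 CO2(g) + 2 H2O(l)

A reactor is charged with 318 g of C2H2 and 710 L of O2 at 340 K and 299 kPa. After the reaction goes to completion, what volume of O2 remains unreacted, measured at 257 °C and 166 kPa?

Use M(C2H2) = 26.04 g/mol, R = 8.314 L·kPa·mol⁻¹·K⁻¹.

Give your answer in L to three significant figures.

1180 L

n(C2H2) = 318 / 26.04 = 12.21 mol
n(O2) = PV/RT = (299 × 710) / (8.314 × 340) = 75.10 mol
For 12.21 mol C2H2, stoichiometry requires (5/2) × 12.21 = 30.53 mol O2; 75.10 mol is available, so C2H2 is limiting.
n(O2) consumed = (5/2) × 12.21 = 30.53 mol; remaining = 75.10 − 30.53 = 44.57 mol
V(O2) = nRT/P = 44.57 × 8.314 × 530.15 / 166 = 1183 L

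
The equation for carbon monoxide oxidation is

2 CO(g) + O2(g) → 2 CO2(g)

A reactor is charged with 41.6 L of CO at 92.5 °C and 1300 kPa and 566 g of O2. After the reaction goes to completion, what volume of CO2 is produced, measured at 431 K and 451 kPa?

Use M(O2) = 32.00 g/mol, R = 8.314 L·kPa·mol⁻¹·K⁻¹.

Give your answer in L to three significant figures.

141 L

n(CO) = PV/RT = (1300 × 41.6) / (8.314 × 365.65) = 17.79 mol
n(O2) = 566 / 32.00 = 17.69 mol
For 17.79 mol CO, stoichiometry requires (1/2) × 17.79 = 8.895 mol O2; 17.69 mol is available, so CO is limiting.
n(CO2) = (2/2) × 17.79 = 17.79 mol
V(CO2) = nRT/P = 17.79 × 8.314 × 431 / 451 = 141.3 L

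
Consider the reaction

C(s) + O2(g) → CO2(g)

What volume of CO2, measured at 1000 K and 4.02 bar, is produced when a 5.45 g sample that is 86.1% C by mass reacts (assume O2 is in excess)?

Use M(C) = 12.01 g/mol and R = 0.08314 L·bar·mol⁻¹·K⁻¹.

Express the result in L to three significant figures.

mass of C = 5.45 × 86.1/100 = 4.692 g
n(C) = 4.692 / 12.01 = 0.3907 mol
n(CO2) = (1/1) × 0.3907 = 0.3907 mol
V = nRT/P = 0.3907 × 0.08314 × 1000 / 4.02 = 8.080 L

8.08 L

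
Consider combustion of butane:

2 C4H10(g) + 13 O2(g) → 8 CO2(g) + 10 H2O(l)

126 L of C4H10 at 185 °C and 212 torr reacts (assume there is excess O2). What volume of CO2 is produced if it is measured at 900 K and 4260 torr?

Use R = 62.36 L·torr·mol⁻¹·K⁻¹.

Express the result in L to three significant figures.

n(C4H10) = PV/RT = (212 × 126) / (62.36 × 458.15) = 0.9350 mol
n(CO2) = (8/2) × 0.9350 = 3.740 mol
V = nRT/P = 3.740 × 62.36 × 900 / 4260 = 49.27 L

49.3 L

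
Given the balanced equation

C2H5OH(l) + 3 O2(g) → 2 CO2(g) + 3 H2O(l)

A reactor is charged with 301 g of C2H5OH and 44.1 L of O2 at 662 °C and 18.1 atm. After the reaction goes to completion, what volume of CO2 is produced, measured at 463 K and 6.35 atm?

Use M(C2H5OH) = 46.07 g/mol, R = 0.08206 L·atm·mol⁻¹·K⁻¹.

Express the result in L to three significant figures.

41.5 L

n(C2H5OH) = 301 / 46.07 = 6.534 mol
n(O2) = PV/RT = (18.1 × 44.1) / (0.08206 × 935.15) = 10.40 mol
For 6.534 mol C2H5OH, stoichiometry requires (3/1) × 6.534 = 19.60 mol O2; 10.40 mol is available, so O2 is limiting.
n(CO2) = (2/3) × 10.40 = 6.933 mol
V(CO2) = nRT/P = 6.933 × 0.08206 × 463 / 6.35 = 41.48 L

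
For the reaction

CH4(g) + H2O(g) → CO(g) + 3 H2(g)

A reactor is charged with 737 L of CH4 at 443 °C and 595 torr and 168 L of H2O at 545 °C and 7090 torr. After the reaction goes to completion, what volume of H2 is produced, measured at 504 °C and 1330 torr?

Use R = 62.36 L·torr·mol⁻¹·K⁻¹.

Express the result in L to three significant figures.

1070 L

n(CH4) = PV/RT = (595 × 737) / (62.36 × 716.15) = 9.819 mol
n(H2O) = PV/RT = (7090 × 168) / (62.36 × 818.15) = 23.35 mol
For 9.819 mol CH4, stoichiometry requires (1/1) × 9.819 = 9.819 mol H2O; 23.35 mol is available, so CH4 is limiting.
n(H2) = (3/1) × 9.819 = 29.46 mol
V(H2) = nRT/P = 29.46 × 62.36 × 777.15 / 1330 = 1073 L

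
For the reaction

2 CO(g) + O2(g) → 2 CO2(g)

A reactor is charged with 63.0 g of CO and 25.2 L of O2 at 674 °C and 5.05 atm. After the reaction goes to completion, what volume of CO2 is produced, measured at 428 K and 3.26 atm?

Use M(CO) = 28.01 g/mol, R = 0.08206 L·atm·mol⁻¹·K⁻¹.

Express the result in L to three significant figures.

n(CO) = 63.0 / 28.01 = 2.249 mol
n(O2) = PV/RT = (5.05 × 25.2) / (0.08206 × 947.15) = 1.637 mol
For 2.249 mol CO, stoichiometry requires (1/2) × 2.249 = 1.125 mol O2; 1.637 mol is available, so CO is limiting.
n(CO2) = (2/2) × 2.249 = 2.249 mol
V(CO2) = nRT/P = 2.249 × 0.08206 × 428 / 3.26 = 24.23 L

24.2 L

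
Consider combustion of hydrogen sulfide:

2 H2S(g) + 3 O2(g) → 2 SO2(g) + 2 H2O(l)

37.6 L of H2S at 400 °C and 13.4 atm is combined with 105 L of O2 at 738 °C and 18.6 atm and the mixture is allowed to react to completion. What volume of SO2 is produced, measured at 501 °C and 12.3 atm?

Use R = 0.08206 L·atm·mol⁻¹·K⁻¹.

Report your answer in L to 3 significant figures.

n(H2S) = PV/RT = (13.4 × 37.6) / (0.08206 × 673.15) = 9.121 mol
n(O2) = PV/RT = (18.6 × 105) / (0.08206 × 1011.15) = 23.54 mol
For 9.121 mol H2S, stoichiometry requires (3/2) × 9.121 = 13.68 mol O2; 23.54 mol is available, so H2S is limiting.
n(SO2) = (2/2) × 9.121 = 9.121 mol
V(SO2) = nRT/P = 9.121 × 0.08206 × 774.15 / 12.3 = 47.11 L

47.1 L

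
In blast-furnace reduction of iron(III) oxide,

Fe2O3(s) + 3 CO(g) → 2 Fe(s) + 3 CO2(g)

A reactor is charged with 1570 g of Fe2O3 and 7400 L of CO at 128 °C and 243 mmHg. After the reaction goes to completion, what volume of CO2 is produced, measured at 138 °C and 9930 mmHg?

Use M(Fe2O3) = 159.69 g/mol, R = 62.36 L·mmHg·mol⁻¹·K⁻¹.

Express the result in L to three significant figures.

76.2 L

n(Fe2O3) = 1570 / 159.69 = 9.832 mol
n(CO) = PV/RT = (243 × 7400) / (62.36 × 401.15) = 71.88 mol
For 9.832 mol Fe2O3, stoichiometry requires (3/1) × 9.832 = 29.50 mol CO; 71.88 mol is available, so Fe2O3 is limiting.
n(CO2) = (3/1) × 9.832 = 29.50 mol
V(CO2) = nRT/P = 29.50 × 62.36 × 411.15 / 9930 = 76.17 L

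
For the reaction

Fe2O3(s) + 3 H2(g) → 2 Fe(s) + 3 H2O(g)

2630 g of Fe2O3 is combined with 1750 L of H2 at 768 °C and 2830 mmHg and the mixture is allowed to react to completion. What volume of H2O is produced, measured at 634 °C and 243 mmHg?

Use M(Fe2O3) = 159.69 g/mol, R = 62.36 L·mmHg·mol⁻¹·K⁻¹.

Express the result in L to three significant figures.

11500 L

n(Fe2O3) = 2630 / 159.69 = 16.47 mol
n(H2) = PV/RT = (2830 × 1750) / (62.36 × 1041.15) = 76.28 mol
For 16.47 mol Fe2O3, stoichiometry requires (3/1) × 16.47 = 49.41 mol H2; 76.28 mol is available, so Fe2O3 is limiting.
n(H2O) = (3/1) × 16.47 = 49.41 mol
V(H2O) = nRT/P = 49.41 × 62.36 × 907.15 / 243 = 11500 L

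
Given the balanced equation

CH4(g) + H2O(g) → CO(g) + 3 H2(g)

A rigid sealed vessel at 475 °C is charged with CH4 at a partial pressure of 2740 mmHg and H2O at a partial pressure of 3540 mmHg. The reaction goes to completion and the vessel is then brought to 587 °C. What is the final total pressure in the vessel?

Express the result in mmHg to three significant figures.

13500 mmHg

With V and T fixed, P_i ∝ n_i, so the mole ratios apply directly to partial pressures at 475 °C.
P(H2O) required for 2740 mmHg of CH4 = (1/1) × 2740 = 2740 mmHg; available 3540 mmHg, so CH4 is limiting.
P(H2O) remaining = 3540 − (1/1) × 2740 = 800.0 mmHg
P(gaseous products) = (1+3)/1 × 2740 = 10960 mmHg
P_total at 475 °C = 800.0 + 10960 = 11760 mmHg
Scaling to 587 °C: P = 11760 × 860.15/748.15 = 13520 mmHg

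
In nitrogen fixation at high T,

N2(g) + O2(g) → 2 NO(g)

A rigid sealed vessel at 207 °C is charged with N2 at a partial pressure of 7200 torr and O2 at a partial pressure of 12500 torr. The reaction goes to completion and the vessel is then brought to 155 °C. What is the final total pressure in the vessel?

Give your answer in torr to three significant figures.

17600 torr

With V and T fixed, P_i ∝ n_i, so the mole ratios apply directly to partial pressures at 207 °C.
P(O2) required for 7200 torr of N2 = (1/1) × 7200 = 7200 torr; available 12500 torr, so N2 is limiting.
P(O2) remaining = 12500 − (1/1) × 7200 = 5300 torr
P(gaseous products) = (2)/1 × 7200 = 14400 torr
P_total at 207 °C = 5300 + 14400 = 19700 torr
Scaling to 155 °C: P = 19700 × 428.15/480.15 = 17570 torr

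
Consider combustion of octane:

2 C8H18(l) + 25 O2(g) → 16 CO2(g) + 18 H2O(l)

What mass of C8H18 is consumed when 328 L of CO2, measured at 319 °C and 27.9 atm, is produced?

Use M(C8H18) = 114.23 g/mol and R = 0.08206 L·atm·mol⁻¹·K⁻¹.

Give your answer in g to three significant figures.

2690 g

n(CO2) = PV/RT = (27.9 × 328) / (0.08206 × 592.15) = 188.3 mol
n(C8H18) = (2/16) × 188.3 = 23.54 mol
m(C8H18) = 23.54 × 114.23 = 2689 g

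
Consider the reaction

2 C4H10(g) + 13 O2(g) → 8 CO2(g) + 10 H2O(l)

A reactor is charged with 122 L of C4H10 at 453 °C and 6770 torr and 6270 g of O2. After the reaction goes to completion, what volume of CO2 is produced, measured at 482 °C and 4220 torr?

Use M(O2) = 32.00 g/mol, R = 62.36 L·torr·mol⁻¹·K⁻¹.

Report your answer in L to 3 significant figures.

814 L

n(C4H10) = PV/RT = (6770 × 122) / (62.36 × 726.15) = 18.24 mol
n(O2) = 6270 / 32.00 = 195.9 mol
For 18.24 mol C4H10, stoichiometry requires (13/2) × 18.24 = 118.6 mol O2; 195.9 mol is available, so C4H10 is limiting.
n(CO2) = (8/2) × 18.24 = 72.96 mol
V(CO2) = nRT/P = 72.96 × 62.36 × 755.15 / 4220 = 814.2 L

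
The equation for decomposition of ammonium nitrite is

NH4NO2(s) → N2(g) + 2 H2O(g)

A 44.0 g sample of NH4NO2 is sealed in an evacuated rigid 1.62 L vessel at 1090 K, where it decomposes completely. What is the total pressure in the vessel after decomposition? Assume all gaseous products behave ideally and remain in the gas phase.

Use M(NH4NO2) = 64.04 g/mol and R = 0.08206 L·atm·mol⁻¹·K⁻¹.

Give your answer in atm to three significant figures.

114 atm

n(NH4NO2) = 44.0 / 64.04 = 0.6871 mol
n(gas produced) = (3/1) × 0.6871 = 2.061 mol
P = nRT/V = 2.061 × 0.08206 × 1090 / 1.62 = 113.8 atm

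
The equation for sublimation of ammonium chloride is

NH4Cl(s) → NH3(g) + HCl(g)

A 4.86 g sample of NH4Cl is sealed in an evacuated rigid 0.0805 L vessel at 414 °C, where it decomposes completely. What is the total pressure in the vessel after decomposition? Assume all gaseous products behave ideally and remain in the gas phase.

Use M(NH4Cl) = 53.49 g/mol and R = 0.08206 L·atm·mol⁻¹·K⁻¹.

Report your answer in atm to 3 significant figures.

n(NH4Cl) = 4.86 / 53.49 = 0.09086 mol
n(gas produced) = (2/1) × 0.09086 = 0.1817 mol
P = nRT/V = 0.1817 × 0.08206 × 687.15 / 0.0805 = 127.3 atm

127 atm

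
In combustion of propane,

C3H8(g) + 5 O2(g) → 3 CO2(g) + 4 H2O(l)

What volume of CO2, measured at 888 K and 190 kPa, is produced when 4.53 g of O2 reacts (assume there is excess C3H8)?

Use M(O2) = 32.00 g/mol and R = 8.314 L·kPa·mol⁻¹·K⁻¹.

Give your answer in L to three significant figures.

3.30 L

n(O2) = 4.530 / 32.00 = 0.1416 mol
n(CO2) = (3/5) × 0.1416 = 0.08496 mol
V = nRT/P = 0.08496 × 8.314 × 888 / 190 = 3.301 L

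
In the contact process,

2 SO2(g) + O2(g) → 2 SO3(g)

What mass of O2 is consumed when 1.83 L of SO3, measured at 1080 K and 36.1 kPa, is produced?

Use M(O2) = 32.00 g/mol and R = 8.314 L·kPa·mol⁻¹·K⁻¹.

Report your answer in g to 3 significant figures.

n(SO3) = PV/RT = (36.1 × 1.83) / (8.314 × 1080) = 0.007357 mol
n(O2) = (1/2) × 0.007357 = 0.003678 mol
m(O2) = 0.003678 × 32.00 = 0.1177 g

0.118 g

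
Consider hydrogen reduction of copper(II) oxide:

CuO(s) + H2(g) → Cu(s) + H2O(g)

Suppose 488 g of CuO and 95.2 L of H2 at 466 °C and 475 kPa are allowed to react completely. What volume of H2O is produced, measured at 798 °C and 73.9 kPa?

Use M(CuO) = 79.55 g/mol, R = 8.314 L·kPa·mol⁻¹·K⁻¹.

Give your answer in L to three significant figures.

739 L

n(CuO) = 488 / 79.55 = 6.135 mol
n(H2) = PV/RT = (475 × 95.2) / (8.314 × 739.15) = 7.358 mol
For 6.135 mol CuO, stoichiometry requires (1/1) × 6.135 = 6.135 mol H2; 7.358 mol is available, so CuO is limiting.
n(H2O) = (1/1) × 6.135 = 6.135 mol
V(H2O) = nRT/P = 6.135 × 8.314 × 1071.15 / 73.9 = 739.3 L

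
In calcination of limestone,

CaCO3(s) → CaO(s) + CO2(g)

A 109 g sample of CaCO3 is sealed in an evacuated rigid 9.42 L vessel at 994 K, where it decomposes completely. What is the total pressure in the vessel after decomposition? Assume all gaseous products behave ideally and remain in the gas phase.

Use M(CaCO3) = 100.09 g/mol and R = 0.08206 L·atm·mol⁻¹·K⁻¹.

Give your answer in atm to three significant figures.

9.43 atm

n(CaCO3) = 109 / 100.09 = 1.089 mol
n(gas produced) = (1/1) × 1.089 = 1.089 mol
P = nRT/V = 1.089 × 0.08206 × 994 / 9.42 = 9.430 atm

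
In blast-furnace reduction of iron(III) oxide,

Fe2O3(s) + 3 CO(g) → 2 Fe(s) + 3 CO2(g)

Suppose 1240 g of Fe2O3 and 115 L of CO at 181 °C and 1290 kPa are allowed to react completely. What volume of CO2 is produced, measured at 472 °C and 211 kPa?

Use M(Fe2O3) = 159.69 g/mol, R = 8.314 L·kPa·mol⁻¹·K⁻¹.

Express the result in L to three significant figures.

684 L

n(Fe2O3) = 1240 / 159.69 = 7.765 mol
n(CO) = PV/RT = (1290 × 115) / (8.314 × 454.15) = 39.29 mol
For 7.765 mol Fe2O3, stoichiometry requires (3/1) × 7.765 = 23.29 mol CO; 39.29 mol is available, so Fe2O3 is limiting.
n(CO2) = (3/1) × 7.765 = 23.29 mol
V(CO2) = nRT/P = 23.29 × 8.314 × 745.15 / 211 = 683.8 L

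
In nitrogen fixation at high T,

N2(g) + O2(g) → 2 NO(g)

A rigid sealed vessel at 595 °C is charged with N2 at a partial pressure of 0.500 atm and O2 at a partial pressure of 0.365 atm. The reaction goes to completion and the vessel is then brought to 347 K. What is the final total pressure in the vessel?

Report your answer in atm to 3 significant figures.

0.346 atm

With V and T fixed, P_i ∝ n_i, so the mole ratios apply directly to partial pressures at 595 °C.
P(O2) required for 0.500 atm of N2 = (1/1) × 0.500 = 0.5000 atm; available 0.365 atm, so O2 is limiting.
P(N2) remaining = 0.500 − (1/1) × 0.365 = 0.1350 atm
P(gaseous products) = (2)/1 × 0.365 = 0.7300 atm
P_total at 595 °C = 0.1350 + 0.7300 = 0.8650 atm
Scaling to 347 K: P = 0.8650 × 347/868.15 = 0.3457 atm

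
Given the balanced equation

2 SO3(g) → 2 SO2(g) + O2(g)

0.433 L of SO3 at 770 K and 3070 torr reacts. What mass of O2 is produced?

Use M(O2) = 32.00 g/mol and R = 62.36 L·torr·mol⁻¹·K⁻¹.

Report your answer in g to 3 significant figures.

0.443 g

n(SO3) = PV/RT = (3070 × 0.433) / (62.36 × 770) = 0.02768 mol
n(O2) = (1/2) × 0.02768 = 0.01384 mol
m(O2) = 0.01384 × 32.00 = 0.4429 g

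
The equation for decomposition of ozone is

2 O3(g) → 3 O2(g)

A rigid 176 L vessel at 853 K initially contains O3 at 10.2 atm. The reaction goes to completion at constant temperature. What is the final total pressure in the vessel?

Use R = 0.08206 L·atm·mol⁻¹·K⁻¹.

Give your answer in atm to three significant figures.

Since T and V are fixed, P_final/P_initial = n_final/n_initial = 3/2.
P_final = (3/2) × 10.2 = 15.30 atm

15.3 atm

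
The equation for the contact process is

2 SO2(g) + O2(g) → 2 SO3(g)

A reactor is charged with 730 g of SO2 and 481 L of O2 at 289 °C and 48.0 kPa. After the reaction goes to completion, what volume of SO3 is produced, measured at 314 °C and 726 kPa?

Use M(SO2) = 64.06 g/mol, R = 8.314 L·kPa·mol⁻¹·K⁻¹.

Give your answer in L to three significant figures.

n(SO2) = 730 / 64.06 = 11.40 mol
n(O2) = PV/RT = (48.0 × 481) / (8.314 × 562.15) = 4.940 mol
For 11.40 mol SO2, stoichiometry requires (1/2) × 11.40 = 5.700 mol O2; 4.940 mol is available, so O2 is limiting.
n(SO3) = (2/1) × 4.940 = 9.880 mol
V(SO3) = nRT/P = 9.880 × 8.314 × 587.15 / 726 = 66.43 L

66.4 L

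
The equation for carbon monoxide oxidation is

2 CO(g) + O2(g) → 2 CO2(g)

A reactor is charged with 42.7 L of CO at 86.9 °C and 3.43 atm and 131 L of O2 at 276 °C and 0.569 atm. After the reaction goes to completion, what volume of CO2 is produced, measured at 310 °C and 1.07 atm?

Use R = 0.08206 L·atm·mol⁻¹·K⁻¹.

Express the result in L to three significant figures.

n(CO) = PV/RT = (3.43 × 42.7) / (0.08206 × 360.05) = 4.957 mol
n(O2) = PV/RT = (0.569 × 131) / (0.08206 × 549.15) = 1.654 mol
For 4.957 mol CO, stoichiometry requires (1/2) × 4.957 = 2.478 mol O2; 1.654 mol is available, so O2 is limiting.
n(CO2) = (2/1) × 1.654 = 3.308 mol
V(CO2) = nRT/P = 3.308 × 0.08206 × 583.15 / 1.07 = 147.9 L

148 L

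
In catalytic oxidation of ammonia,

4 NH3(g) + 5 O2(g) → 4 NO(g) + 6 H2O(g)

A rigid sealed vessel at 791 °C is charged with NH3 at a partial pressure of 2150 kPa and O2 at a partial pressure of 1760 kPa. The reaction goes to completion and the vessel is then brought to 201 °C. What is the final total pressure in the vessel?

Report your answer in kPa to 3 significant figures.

With V and T fixed, P_i ∝ n_i, so the mole ratios apply directly to partial pressures at 791 °C.
P(O2) required for 2150 kPa of NH3 = (5/4) × 2150 = 2688 kPa; available 1760 kPa, so O2 is limiting.
P(NH3) remaining = 2150 − (4/5) × 1760 = 742.0 kPa
P(gaseous products) = (4+6)/5 × 1760 = 3520 kPa
P_total at 791 °C = 742.0 + 3520 = 4262 kPa
Scaling to 201 °C: P = 4262 × 474.15/1064.15 = 1899 kPa

1900 kPa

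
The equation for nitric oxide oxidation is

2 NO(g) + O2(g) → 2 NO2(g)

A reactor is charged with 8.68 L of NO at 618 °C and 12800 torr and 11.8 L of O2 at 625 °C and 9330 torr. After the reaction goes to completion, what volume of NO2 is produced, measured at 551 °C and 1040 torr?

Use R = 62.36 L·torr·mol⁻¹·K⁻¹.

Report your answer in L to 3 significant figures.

n(NO) = PV/RT = (12800 × 8.68) / (62.36 × 891.15) = 1.999 mol
n(O2) = PV/RT = (9330 × 11.8) / (62.36 × 898.15) = 1.966 mol
For 1.999 mol NO, stoichiometry requires (1/2) × 1.999 = 0.9995 mol O2; 1.966 mol is available, so NO is limiting.
n(NO2) = (2/2) × 1.999 = 1.999 mol
V(NO2) = nRT/P = 1.999 × 62.36 × 824.15 / 1040 = 98.79 L

98.8 L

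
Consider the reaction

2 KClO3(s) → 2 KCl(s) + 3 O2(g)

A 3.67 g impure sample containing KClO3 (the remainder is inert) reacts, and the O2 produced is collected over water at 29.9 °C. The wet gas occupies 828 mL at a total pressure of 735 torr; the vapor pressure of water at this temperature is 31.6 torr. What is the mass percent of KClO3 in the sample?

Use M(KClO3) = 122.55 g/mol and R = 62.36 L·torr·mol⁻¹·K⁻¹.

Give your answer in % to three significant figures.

P(O2) = 735 − 31.6 = 703.4 torr
n(O2) = PV/RT = (703.4 × 0.8280) / (62.36 × 303.05) = 0.03082 mol
n(KClO3) = (2/3) × 0.03082 = 0.02055 mol
m(KClO3) = 0.02055 × 122.55 = 2.518 g
%KClO3 = 2.518 / 3.67 × 100 = 68.61%

68.6 %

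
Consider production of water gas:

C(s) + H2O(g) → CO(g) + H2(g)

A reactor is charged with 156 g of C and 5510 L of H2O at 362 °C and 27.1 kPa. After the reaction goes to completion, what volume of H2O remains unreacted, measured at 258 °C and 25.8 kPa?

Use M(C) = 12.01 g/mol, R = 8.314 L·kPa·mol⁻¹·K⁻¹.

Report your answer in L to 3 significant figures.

n(C) = 156 / 12.01 = 12.99 mol
n(H2O) = PV/RT = (27.1 × 5510) / (8.314 × 635.15) = 28.28 mol
For 12.99 mol C, stoichiometry requires (1/1) × 12.99 = 12.99 mol H2O; 28.28 mol is available, so C is limiting.
n(H2O) consumed = (1/1) × 12.99 = 12.99 mol; remaining = 28.28 − 12.99 = 15.29 mol
V(H2O) = nRT/P = 15.29 × 8.314 × 531.15 / 25.8 = 2617 L

2620 L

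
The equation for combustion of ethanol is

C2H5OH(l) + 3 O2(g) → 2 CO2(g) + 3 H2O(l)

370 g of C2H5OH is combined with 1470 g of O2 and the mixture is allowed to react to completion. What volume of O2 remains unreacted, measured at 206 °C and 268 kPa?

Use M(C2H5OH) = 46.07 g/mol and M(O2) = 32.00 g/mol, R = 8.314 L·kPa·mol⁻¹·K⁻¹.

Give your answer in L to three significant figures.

n(C2H5OH) = 370 / 46.07 = 8.031 mol
n(O2) = 1470 / 32.00 = 45.94 mol
For 8.031 mol C2H5OH, stoichiometry requires (3/1) × 8.031 = 24.09 mol O2; 45.94 mol is available, so C2H5OH is limiting.
n(O2) consumed = (3/1) × 8.031 = 24.09 mol; remaining = 45.94 − 24.09 = 21.85 mol
V(O2) = nRT/P = 21.85 × 8.314 × 479.15 / 268 = 324.8 L

325 L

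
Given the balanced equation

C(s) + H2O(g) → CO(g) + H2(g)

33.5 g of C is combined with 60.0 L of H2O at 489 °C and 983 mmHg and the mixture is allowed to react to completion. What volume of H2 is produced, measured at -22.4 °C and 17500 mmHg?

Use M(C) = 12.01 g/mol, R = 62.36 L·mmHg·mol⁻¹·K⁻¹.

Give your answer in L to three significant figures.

1.11 L

n(C) = 33.5 / 12.01 = 2.789 mol
n(H2O) = PV/RT = (983 × 60.0) / (62.36 × 762.15) = 1.241 mol
For 2.789 mol C, stoichiometry requires (1/1) × 2.789 = 2.789 mol H2O; 1.241 mol is available, so H2O is limiting.
n(H2) = (1/1) × 1.241 = 1.241 mol
V(H2) = nRT/P = 1.241 × 62.36 × 250.75 / 17500 = 1.109 L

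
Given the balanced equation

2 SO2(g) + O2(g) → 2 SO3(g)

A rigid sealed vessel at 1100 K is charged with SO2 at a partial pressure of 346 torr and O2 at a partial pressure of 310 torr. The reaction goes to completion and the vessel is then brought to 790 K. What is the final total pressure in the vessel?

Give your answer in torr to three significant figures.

347 torr

At constant V, partial pressures at 1100 K are proportional to moles, so apply stoichiometry directly to pressures.
P(O2) required for 346 torr of SO2 = (1/2) × 346 = 173.0 torr; available 310 torr, so SO2 is limiting.
P(O2) remaining = 310 − (1/2) × 346 = 137.0 torr
P(gaseous products) = (2)/2 × 346 = 346.0 torr
P_total at 1100 K = 137.0 + 346.0 = 483.0 torr
Scaling to 790 K: P = 483.0 × 790/1100 = 346.9 torr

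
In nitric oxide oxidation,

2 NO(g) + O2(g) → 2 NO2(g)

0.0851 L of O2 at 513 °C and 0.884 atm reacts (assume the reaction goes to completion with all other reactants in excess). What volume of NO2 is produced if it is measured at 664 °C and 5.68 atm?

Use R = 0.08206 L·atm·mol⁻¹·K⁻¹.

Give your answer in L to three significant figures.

n(O2) = PV/RT = (0.884 × 0.0851) / (0.08206 × 786.15) = 0.001166 mol
n(NO2) = (2/1) × 0.001166 = 0.002332 mol
V = nRT/P = 0.002332 × 0.08206 × 937.15 / 5.68 = 0.03157 L

0.0316 L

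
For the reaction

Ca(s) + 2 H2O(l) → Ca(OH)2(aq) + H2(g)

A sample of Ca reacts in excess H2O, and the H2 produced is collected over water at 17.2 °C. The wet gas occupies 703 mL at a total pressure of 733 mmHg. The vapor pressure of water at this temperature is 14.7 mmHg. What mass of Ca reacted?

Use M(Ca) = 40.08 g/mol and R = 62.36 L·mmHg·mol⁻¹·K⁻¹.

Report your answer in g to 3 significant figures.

1.12 g

P(H2) = 733 − 14.7 = 718.3 mmHg
n(H2) = PV/RT = (718.3 × 0.7030) / (62.36 × 290.35) = 0.02789 mol
n(Ca) = (1/1) × 0.02789 = 0.02789 mol
m(Ca) = 0.02789 × 40.08 = 1.118 g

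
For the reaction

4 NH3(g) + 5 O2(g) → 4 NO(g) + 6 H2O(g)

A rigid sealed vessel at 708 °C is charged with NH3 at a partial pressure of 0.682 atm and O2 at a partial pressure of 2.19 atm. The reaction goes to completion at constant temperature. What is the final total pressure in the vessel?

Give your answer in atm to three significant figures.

Because the vessel is rigid and T is held at 708 °C, work the stoichiometry in partial pressures (P_i = n_iRT/V).
P(O2) required for 0.682 atm of NH3 = (5/4) × 0.682 = 0.8525 atm; available 2.19 atm, so NH3 is limiting.
P(O2) remaining = 2.19 − (5/4) × 0.682 = 1.337 atm
P(gaseous products) = (4+6)/4 × 0.682 = 1.705 atm
P_total at 708 °C = 1.337 + 1.705 = 3.042 atm

3.04 atm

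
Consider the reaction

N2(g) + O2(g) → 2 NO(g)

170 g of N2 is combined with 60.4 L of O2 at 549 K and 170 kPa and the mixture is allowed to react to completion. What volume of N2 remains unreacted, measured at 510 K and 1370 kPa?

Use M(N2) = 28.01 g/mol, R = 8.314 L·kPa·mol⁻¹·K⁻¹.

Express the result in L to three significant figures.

n(N2) = 170 / 28.01 = 6.069 mol
n(O2) = PV/RT = (170 × 60.4) / (8.314 × 549) = 2.250 mol
For 6.069 mol N2, stoichiometry requires (1/1) × 6.069 = 6.069 mol O2; 2.250 mol is available, so O2 is limiting.
n(N2) consumed = (1/1) × 2.250 = 2.250 mol; remaining = 6.069 − 2.250 = 3.819 mol
V(N2) = nRT/P = 3.819 × 8.314 × 510 / 1370 = 11.82 L

11.8 L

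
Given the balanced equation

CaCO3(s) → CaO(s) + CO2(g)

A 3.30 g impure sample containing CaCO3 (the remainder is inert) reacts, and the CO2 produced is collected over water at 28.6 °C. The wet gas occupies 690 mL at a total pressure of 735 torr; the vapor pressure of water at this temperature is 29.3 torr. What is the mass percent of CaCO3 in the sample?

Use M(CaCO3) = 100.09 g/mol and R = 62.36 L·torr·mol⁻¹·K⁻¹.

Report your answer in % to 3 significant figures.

78.5 %

P(CO2) = 735 − 29.3 = 705.7 torr
n(CO2) = PV/RT = (705.7 × 0.6900) / (62.36 × 301.75) = 0.02588 mol
n(CaCO3) = (1/1) × 0.02588 = 0.02588 mol
m(CaCO3) = 0.02588 × 100.09 = 2.590 g
%CaCO3 = 2.590 / 3.30 × 100 = 78.48%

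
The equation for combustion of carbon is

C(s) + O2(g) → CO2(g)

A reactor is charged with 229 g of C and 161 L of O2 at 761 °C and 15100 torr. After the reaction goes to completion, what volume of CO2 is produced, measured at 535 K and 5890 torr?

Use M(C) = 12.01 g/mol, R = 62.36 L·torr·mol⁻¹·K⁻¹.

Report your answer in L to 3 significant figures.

108 L

n(C) = 229 / 12.01 = 19.07 mol
n(O2) = PV/RT = (15100 × 161) / (62.36 × 1034.15) = 37.70 mol
For 19.07 mol C, stoichiometry requires (1/1) × 19.07 = 19.07 mol O2; 37.70 mol is available, so C is limiting.
n(CO2) = (1/1) × 19.07 = 19.07 mol
V(CO2) = nRT/P = 19.07 × 62.36 × 535 / 5890 = 108.0 L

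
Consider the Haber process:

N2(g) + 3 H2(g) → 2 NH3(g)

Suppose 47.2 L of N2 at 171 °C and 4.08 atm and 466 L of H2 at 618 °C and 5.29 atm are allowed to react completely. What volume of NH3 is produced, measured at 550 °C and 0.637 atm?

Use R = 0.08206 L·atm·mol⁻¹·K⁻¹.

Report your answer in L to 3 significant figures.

1120 L

n(N2) = PV/RT = (4.08 × 47.2) / (0.08206 × 444.15) = 5.284 mol
n(H2) = PV/RT = (5.29 × 466) / (0.08206 × 891.15) = 33.71 mol
For 5.284 mol N2, stoichiometry requires (3/1) × 5.284 = 15.85 mol H2; 33.71 mol is available, so N2 is limiting.
n(NH3) = (2/1) × 5.284 = 10.57 mol
V(NH3) = nRT/P = 10.57 × 0.08206 × 823.15 / 0.637 = 1121 L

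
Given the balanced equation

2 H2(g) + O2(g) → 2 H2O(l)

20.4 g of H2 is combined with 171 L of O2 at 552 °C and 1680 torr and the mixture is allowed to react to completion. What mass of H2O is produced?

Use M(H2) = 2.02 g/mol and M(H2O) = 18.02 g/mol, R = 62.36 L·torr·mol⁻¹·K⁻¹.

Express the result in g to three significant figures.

n(H2) = 20.4 / 2.02 = 10.10 mol
n(O2) = PV/RT = (1680 × 171) / (62.36 × 825.15) = 5.583 mol
For 10.10 mol H2, stoichiometry requires (1/2) × 10.10 = 5.050 mol O2; 5.583 mol is available, so H2 is limiting.
n(H2O) = (2/2) × 10.10 = 10.10 mol
m(H2O) = 10.10 × 18.02 = 182.0 g

182 g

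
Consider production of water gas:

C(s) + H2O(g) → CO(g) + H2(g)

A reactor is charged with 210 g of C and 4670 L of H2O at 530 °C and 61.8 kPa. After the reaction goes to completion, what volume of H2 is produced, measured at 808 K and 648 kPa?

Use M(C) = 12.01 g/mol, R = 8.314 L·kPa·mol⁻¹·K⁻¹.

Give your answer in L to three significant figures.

n(C) = 210 / 12.01 = 17.49 mol
n(H2O) = PV/RT = (61.8 × 4670) / (8.314 × 803.15) = 43.22 mol
For 17.49 mol C, stoichiometry requires (1/1) × 17.49 = 17.49 mol H2O; 43.22 mol is available, so C is limiting.
n(H2) = (1/1) × 17.49 = 17.49 mol
V(H2) = nRT/P = 17.49 × 8.314 × 808 / 648 = 181.3 L

181 L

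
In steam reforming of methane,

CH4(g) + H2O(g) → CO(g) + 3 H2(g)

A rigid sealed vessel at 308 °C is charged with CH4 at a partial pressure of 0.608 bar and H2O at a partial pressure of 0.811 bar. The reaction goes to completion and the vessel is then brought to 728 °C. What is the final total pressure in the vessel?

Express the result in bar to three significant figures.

4.54 bar

Because the vessel is rigid and T is held at 308 °C, work the stoichiometry in partial pressures (P_i = n_iRT/V).
P(H2O) required for 0.608 bar of CH4 = (1/1) × 0.608 = 0.6080 bar; available 0.811 bar, so CH4 is limiting.
P(H2O) remaining = 0.811 − (1/1) × 0.608 = 0.2030 bar
P(gaseous products) = (1+3)/1 × 0.608 = 2.432 bar
P_total at 308 °C = 0.2030 + 2.432 = 2.635 bar
Scaling to 728 °C: P = 2.635 × 1001.15/581.15 = 4.539 bar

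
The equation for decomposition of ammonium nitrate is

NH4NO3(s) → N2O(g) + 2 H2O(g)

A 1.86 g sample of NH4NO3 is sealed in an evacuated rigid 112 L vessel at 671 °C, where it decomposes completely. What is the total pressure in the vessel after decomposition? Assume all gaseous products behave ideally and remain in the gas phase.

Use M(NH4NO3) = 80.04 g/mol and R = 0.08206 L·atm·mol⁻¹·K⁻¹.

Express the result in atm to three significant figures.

n(NH4NO3) = 1.86 / 80.04 = 0.02324 mol
n(gas produced) = (3/1) × 0.02324 = 0.06972 mol
P = nRT/V = 0.06972 × 0.08206 × 944.15 / 112 = 0.04823 atm

0.0482 atm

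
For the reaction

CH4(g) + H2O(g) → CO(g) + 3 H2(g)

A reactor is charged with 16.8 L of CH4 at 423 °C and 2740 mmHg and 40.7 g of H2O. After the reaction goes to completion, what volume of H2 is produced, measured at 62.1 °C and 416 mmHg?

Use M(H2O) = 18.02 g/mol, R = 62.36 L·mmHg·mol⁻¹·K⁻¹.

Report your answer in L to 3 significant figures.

160 L

n(CH4) = PV/RT = (2740 × 16.8) / (62.36 × 696.15) = 1.060 mol
n(H2O) = 40.7 / 18.02 = 2.259 mol
For 1.060 mol CH4, stoichiometry requires (1/1) × 1.060 = 1.060 mol H2O; 2.259 mol is available, so CH4 is limiting.
n(H2) = (3/1) × 1.060 = 3.180 mol
V(H2) = nRT/P = 3.180 × 62.36 × 335.25 / 416 = 159.8 L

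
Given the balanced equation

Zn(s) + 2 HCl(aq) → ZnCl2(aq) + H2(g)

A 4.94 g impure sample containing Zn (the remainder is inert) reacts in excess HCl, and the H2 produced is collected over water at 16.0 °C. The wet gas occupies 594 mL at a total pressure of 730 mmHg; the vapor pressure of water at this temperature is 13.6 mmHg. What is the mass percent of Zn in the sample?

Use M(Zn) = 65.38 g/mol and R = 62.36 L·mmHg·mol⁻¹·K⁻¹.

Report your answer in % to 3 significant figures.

P(H2) = 730 − 13.6 = 716.4 mmHg
n(H2) = PV/RT = (716.4 × 0.5940) / (62.36 × 289.15) = 0.02360 mol
n(Zn) = (1/1) × 0.02360 = 0.02360 mol
m(Zn) = 0.02360 × 65.38 = 1.543 g
%Zn = 1.543 / 4.94 × 100 = 31.23%

31.2 %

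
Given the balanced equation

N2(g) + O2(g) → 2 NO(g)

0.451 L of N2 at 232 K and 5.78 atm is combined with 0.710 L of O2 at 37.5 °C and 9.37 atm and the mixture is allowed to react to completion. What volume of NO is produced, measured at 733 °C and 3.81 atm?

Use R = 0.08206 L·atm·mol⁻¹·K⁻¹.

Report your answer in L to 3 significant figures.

5.93 L

n(N2) = PV/RT = (5.78 × 0.451) / (0.08206 × 232) = 0.1369 mol
n(O2) = PV/RT = (9.37 × 0.710) / (0.08206 × 310.65) = 0.2610 mol
For 0.1369 mol N2, stoichiometry requires (1/1) × 0.1369 = 0.1369 mol O2; 0.2610 mol is available, so N2 is limiting.
n(NO) = (2/1) × 0.1369 = 0.2738 mol
V(NO) = nRT/P = 0.2738 × 0.08206 × 1006.15 / 3.81 = 5.933 L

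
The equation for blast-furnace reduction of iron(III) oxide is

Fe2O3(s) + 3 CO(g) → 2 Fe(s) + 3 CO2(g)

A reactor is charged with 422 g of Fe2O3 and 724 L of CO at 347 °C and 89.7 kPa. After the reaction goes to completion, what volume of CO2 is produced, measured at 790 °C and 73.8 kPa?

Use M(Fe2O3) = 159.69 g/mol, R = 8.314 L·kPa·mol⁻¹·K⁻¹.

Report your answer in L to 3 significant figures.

n(Fe2O3) = 422 / 159.69 = 2.643 mol
n(CO) = PV/RT = (89.7 × 724) / (8.314 × 620.15) = 12.60 mol
For 2.643 mol Fe2O3, stoichiometry requires (3/1) × 2.643 = 7.929 mol CO; 12.60 mol is available, so Fe2O3 is limiting.
n(CO2) = (3/1) × 2.643 = 7.929 mol
V(CO2) = nRT/P = 7.929 × 8.314 × 1063.15 / 73.8 = 949.7 L

950 L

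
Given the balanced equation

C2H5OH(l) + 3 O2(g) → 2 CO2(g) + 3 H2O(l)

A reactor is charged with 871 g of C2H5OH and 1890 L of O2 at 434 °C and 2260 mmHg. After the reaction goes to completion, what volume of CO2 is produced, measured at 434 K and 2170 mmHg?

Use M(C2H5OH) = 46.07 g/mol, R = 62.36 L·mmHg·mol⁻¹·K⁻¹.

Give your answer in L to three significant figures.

472 L

n(C2H5OH) = 871 / 46.07 = 18.91 mol
n(O2) = PV/RT = (2260 × 1890) / (62.36 × 707.15) = 96.86 mol
For 18.91 mol C2H5OH, stoichiometry requires (3/1) × 18.91 = 56.73 mol O2; 96.86 mol is available, so C2H5OH is limiting.
n(CO2) = (2/1) × 18.91 = 37.82 mol
V(CO2) = nRT/P = 37.82 × 62.36 × 434 / 2170 = 471.7 L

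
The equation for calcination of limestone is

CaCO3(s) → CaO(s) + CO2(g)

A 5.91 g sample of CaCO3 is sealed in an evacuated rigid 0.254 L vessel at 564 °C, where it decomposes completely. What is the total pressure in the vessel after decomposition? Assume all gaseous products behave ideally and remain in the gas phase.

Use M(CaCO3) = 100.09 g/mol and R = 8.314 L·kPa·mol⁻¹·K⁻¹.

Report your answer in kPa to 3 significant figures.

n(CaCO3) = 5.91 / 100.09 = 0.05905 mol
n(gas produced) = (1/1) × 0.05905 = 0.05905 mol
P = nRT/V = 0.05905 × 8.314 × 837.15 / 0.254 = 1618 kPa

1620 kPa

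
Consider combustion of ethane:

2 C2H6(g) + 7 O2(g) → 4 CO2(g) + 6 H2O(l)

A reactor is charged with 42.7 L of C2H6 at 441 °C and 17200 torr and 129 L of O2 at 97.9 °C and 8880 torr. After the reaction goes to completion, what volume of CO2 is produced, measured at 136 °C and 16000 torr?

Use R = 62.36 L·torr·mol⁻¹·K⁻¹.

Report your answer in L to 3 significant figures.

45.1 L

n(C2H6) = PV/RT = (17200 × 42.7) / (62.36 × 714.15) = 16.49 mol
n(O2) = PV/RT = (8880 × 129) / (62.36 × 371.05) = 49.51 mol
For 16.49 mol C2H6, stoichiometry requires (7/2) × 16.49 = 57.71 mol O2; 49.51 mol is available, so O2 is limiting.
n(CO2) = (4/7) × 49.51 = 28.29 mol
V(CO2) = nRT/P = 28.29 × 62.36 × 409.15 / 16000 = 45.11 L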